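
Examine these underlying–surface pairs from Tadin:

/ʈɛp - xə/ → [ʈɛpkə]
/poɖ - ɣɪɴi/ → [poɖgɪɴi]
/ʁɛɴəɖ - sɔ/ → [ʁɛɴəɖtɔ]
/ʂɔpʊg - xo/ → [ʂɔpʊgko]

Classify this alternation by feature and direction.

progressive manner assimilation

The segment that alternates is /x/, which surfaces as [k] when adjacent to /p/.
The change fricative → stop matches the manner of the preceding /p/, identifying this as manner assimilation.
Place and voice are unchanged, so the assimilation is partial, not total.
The same holds elsewhere in the data: /ɣ/ → [g] after /ɖ/ (fricative → stop, matching a stop); /s/ → [t] after /ɖ/ (fricative → stop, matching a stop); /x/ → [k] after /g/ (fricative → stop, matching a stop) — only manner changes, and always toward the preceding segment.
The trigger is the preceding segment, so the direction is progressive (perseverative).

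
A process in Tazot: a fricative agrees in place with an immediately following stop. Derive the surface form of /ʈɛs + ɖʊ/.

/s/ is a voiceless alveolar fricative. The following trigger /ɖ/ is retroflex, so /s/ must become retroflex as well.
Changing only its place to retroflex gives [ʂ] — the voiceless retroflex fricative.

[ʈɛʂɖʊ]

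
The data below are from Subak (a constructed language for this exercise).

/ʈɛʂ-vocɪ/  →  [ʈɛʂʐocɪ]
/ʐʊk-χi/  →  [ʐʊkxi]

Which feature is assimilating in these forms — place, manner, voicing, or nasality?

Comparing underlying and surface forms, /v/ → [ʐ] is the alternation; the neighbouring /ʂ/ is constant.
The change labiodental → retroflex matches the place of the preceding /ʂ/, identifying this as place assimilation.
Checking the remaining alternation: /χ/ → [x] after /k/ (uvular → velar, matching velar) — only place changes, and always toward the preceding segment.

place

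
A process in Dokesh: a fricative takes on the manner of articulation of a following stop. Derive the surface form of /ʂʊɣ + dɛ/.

[ʂʊgdɛ]

/ɣ/ is a voiced velar fricative. The following trigger /d/ is a stop, so /ɣ/ must become a stop as well.
A voiced velar stop is [g], so the surface segment is [g].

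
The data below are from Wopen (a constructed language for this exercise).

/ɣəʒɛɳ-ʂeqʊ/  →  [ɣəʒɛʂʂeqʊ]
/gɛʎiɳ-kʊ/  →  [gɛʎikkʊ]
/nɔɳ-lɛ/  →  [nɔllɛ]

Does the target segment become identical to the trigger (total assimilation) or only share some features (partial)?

total assimilation

Underlying /ɳ/ is realised as [ʂ] next to /ʂ/; /ʂ/ itself does not change.
The output [ʂ] is identical to the trigger /ʂ/ — every feature (place, manner, voicing) has been copied — so this is total assimilation.
The remaining alternations confirm this: /ɳ/ → [k] before /k/; /ɳ/ → [l] before /l/ — in each case the output is a copy of the following consonant.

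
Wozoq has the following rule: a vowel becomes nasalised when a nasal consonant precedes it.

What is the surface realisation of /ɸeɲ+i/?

[ɸeɲĩ]

/i/ sits next to the nasal /ɲ/ and is therefore nasalised to [ĩ].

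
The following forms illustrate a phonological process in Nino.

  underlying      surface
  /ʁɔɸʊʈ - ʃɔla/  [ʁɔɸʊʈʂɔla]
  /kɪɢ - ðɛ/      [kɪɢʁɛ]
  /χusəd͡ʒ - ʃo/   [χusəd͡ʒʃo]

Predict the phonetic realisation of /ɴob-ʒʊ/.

The data show progressive place assimilation: /ʃ/ → [ʂ] after /ʈ/; /ð/ → [ʁ] after /ɢ/. In each pair only place changes, matching the preceding consonant, while manner and voice stay constant.
Nothing changes in [χusəd͡ʒʃo]: there the adjacent consonants already agree in place (/ʃ/ and /d͡ʒ/ are both postalveolar), so this form is consistent with the same rule.
/ʒ/ is a voiced postalveolar fricative. The preceding trigger /b/ is bilabial, so /ʒ/ must become bilabial as well.
Changing only its place to bilabial gives [β] — the voiced bilabial fricative.

[ɴobβʊ]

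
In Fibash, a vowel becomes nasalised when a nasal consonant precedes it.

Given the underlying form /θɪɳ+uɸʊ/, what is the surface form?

The vowel /u/ is adjacent to the preceding nasal /ɳ/, so it acquires [+nasal] and surfaces as [ũ].

[θɪɳũɸʊ]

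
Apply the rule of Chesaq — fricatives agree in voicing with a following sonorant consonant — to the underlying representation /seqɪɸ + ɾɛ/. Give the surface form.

The rule targets /ɸ/ (voiceless bilabial fricative), which sits before the trigger /ɾ/ (voiced).
The voiced bilabial fricative is [β], so /ɸ/ → [β].

[seqɪβɾɛ]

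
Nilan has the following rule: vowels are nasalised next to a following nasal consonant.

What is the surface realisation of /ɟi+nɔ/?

/i/ sits next to the nasal /n/ and is therefore nasalised to [ĩ].

[ɟĩnɔ]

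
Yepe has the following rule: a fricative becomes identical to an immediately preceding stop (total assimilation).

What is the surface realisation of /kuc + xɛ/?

/x/ is the segment targeted by the rule; it sits immediately after /c/, so it assimilates completely and surfaces as [c].

[kuccɛ]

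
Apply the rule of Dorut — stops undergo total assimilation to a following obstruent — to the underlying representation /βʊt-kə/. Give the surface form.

[βʊkkə]

/t/ is the segment targeted by the rule; it sits immediately before /k/, so it assimilates completely and surfaces as [k].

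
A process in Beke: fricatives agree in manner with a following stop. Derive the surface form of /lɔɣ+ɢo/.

[lɔgɢo]

The rule targets /ɣ/ (voiced velar fricative), which sits before the trigger /ɢ/ (stop).
The voiced velar stop is [g], so /ɣ/ → [g].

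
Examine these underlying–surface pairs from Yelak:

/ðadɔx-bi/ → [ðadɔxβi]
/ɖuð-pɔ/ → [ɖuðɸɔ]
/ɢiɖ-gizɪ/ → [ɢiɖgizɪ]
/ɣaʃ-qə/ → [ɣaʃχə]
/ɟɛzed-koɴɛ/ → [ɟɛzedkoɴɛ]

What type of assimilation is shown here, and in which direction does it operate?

The segment that alternates is /b/, which surfaces as [β] when adjacent to /x/.
/b/ is a stop while /x/ is a fricative; the output [β] is a fricative, matching the trigger — so the feature that spreads is manner.
Place and voice are unchanged, so the assimilation is partial, not total.
Checking the remaining alternations: /p/ → [ɸ] after /ð/ (stop → fricative, matching a fricative); /q/ → [χ] after /ʃ/ (stop → fricative, matching a fricative) — only manner changes, and always toward the preceding segment.
Nothing changes in [ɢiɖgizɪ], [ɟɛzedkoɴɛ]: there the adjacent consonants already agree in manner (/g/ and /ɖ/ are both stops; /k/ and /d/ are both stops), so these forms are consistent with the same rule.
The trigger is the preceding segment, so the direction is progressive (perseverative).

progressive manner assimilation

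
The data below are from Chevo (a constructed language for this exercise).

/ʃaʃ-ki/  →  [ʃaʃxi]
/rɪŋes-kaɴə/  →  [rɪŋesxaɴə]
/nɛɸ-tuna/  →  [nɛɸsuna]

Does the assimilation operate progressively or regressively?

progressive

The segment that alternates is /k/, which surfaces as [x] when adjacent to /ʃ/.
/k/ is a stop while /ʃ/ is a fricative; the output [x] is a fricative, matching the trigger — so the feature that spreads is manner.
The same holds elsewhere in the data: /k/ → [x] after /s/ (stop → fricative, matching a fricative); /t/ → [s] after /ɸ/ (stop → fricative, matching a fricative) — only manner changes, and always toward the preceding segment.
Since the segment that changes follows the conditioning segment, the assimilation is progressive.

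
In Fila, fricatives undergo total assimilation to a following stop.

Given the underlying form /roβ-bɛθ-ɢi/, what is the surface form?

[robbɛɢɢi]

/β/ is the segment targeted by the rule; it sits immediately before /b/, so it assimilates completely and surfaces as [b].
The same rule applies at the second boundary: /θ/ → [ɢ] next to /ɢ/.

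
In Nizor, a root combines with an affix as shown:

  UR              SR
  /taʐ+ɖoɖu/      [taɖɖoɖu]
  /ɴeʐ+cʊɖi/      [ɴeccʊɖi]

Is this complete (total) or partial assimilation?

total assimilation

The segment that alternates is /ʐ/, which surfaces as [c] when adjacent to /c/.
The output [c] is identical to the trigger /c/ — every feature (place, manner, voicing) has been copied — so this is total assimilation.
The other form behaves the same way: /ʐ/ → [ɖ] before /ɖ/ — in each case the output is a copy of the following consonant.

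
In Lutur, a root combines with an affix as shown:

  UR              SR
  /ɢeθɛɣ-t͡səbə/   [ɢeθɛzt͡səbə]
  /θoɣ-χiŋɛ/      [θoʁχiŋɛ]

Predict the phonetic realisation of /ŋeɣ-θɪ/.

[ŋeðθɪ]

The data show regressive place assimilation: /ɣ/ → [z] before /t͡s/; /ɣ/ → [ʁ] before /χ/. In each pair only place changes, matching the following consonant, while manner and voice stay constant.
/ɣ/ is a voiced velar fricative. The following trigger /θ/ is dental, so /ɣ/ must become dental as well.
A voiced dental fricative is [ð], so the surface segment is [ð].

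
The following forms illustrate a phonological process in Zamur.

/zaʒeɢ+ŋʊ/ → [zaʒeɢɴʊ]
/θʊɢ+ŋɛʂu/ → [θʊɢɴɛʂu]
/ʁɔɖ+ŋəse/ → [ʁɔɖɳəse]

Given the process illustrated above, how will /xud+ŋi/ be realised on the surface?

[xudni]

The data show progressive place assimilation: /ŋ/ → [ɴ] after /ɢ/; /ŋ/ → [ɳ] after /ɖ/. In each pair only place changes, matching the preceding consonant, while manner and voice stay constant.
/ŋ/ is a voiced velar nasal. The preceding trigger /d/ is alveolar, so /ŋ/ must become alveolar as well.
A voiced alveolar nasal is [n], so the surface segment is [n].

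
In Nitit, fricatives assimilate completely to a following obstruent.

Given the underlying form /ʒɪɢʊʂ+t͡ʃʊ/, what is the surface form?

/ʂ/ is the segment targeted by the rule; it sits immediately before /t͡ʃ/, so it assimilates completely and surfaces as [t͡ʃ].

[ʒɪɢʊt͡ʃt͡ʃʊ]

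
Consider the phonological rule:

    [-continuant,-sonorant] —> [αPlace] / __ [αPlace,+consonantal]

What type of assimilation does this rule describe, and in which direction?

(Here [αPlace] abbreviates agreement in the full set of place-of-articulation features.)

The rule copies the place features (abbreviated [Place]) from the environment onto the target, so the assimilating feature is place.
Since the environment is written after the underscore, the trigger follows the target; the direction is regressive.

regressive place assimilation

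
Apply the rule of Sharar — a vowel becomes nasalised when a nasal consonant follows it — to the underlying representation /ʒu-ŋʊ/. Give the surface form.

/u/ sits next to the nasal /ŋ/ and is therefore nasalised to [ũ].

[ʒũŋʊ]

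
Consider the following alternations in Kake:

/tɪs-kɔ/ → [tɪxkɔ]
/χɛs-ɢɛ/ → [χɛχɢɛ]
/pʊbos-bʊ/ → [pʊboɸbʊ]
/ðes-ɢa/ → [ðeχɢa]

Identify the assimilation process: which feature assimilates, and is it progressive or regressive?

The segment that alternates is /s/, which surfaces as [x] when adjacent to /k/.
The change alveolar → velar matches the place of the following /k/, identifying this as place assimilation.
Manner and voice are unchanged, so the assimilation is partial, not total.
Checking the remaining alternations: /s/ → [χ] before /ɢ/ (alveolar → uvular, matching uvular); /s/ → [ɸ] before /b/ (alveolar → bilabial, matching bilabial) — only place changes, and always toward the following segment.
The trigger is the following segment, so the direction is regressive (anticipatory).

regressive place assimilation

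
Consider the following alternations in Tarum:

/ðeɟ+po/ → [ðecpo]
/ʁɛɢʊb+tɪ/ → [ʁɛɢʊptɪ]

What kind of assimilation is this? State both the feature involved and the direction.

Underlying /ɟ/ is realised as [c] next to /p/; /p/ itself does not change.
/ɟ/ is voiced while /p/ is voiceless; the output [c] is voiceless, matching the trigger — so the feature that spreads is voicing.
Place and manner are unchanged, so the assimilation is partial, not total.
The same holds elsewhere in the data: /b/ → [p] before /t/ (voiced → voiceless, matching voiceless) — only voicing changes, and always toward the following segment.
The trigger is the following segment, so the direction is regressive (anticipatory).

regressive voicing assimilation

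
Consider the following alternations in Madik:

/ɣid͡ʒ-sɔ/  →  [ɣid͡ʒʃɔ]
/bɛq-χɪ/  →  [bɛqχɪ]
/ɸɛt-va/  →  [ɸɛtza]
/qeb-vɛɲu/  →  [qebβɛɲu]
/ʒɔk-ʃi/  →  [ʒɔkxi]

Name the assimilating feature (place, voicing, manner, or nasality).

Underlying /s/ is realised as [ʃ] next to /d͡ʒ/; /d͡ʒ/ itself does not change.
/s/ is alveolar while /d͡ʒ/ is postalveolar; the output [ʃ] is postalveolar, matching the trigger — so the feature that spreads is place.
The other alternating forms pattern the same way: /v/ → [z] after /t/ (labiodental → alveolar, matching alveolar); /v/ → [β] after /b/ (labiodental → bilabial, matching bilabial); /ʃ/ → [x] after /k/ (postalveolar → velar, matching velar) — only place changes, and always toward the preceding segment.
No alternation appears in [bɛqχɪ]: there the adjacent consonants already agree in place (/χ/ and /q/ are both uvular), so this form is consistent with the same rule.

place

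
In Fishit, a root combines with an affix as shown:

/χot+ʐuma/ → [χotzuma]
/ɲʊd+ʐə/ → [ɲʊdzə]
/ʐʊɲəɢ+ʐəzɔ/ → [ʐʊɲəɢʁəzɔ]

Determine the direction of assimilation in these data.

The segment that alternates is /ʐ/, which surfaces as [z] when adjacent to /t/.
The change retroflex → alveolar matches the place of the preceding /t/, identifying this as place assimilation.
Checking the remaining alternations: /ʐ/ → [z] after /d/ (retroflex → alveolar, matching alveolar); /ʐ/ → [ʁ] after /ɢ/ (retroflex → uvular, matching uvular) — only place changes, and always toward the preceding segment.
The trigger is the preceding segment, so the direction is progressive (perseverative).

progressive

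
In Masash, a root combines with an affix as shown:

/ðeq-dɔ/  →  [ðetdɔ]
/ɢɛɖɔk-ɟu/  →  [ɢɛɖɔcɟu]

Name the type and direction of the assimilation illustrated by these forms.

regressive place assimilation

Comparing underlying and surface forms, /q/ → [t] is the alternation; the neighbouring /d/ is constant.
The change uvular → alveolar matches the place of the following /d/, identifying this as place assimilation.
Manner and voice are unchanged, so the assimilation is partial, not total.
The other alternating form patterns the same way: /k/ → [c] before /ɟ/ (velar → palatal, matching palatal) — only place changes, and always toward the following segment.
Since the segment that changes precedes the conditioning segment, the assimilation is regressive.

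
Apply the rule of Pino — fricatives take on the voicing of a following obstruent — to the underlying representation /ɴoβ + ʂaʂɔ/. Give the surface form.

/β/ is a voiced bilabial fricative. The following trigger /ʂ/ is voiceless, so /β/ must become voiceless as well.
Changing only its voicing to voiceless gives [ɸ] — the voiceless bilabial fricative.

[ɴoɸʂaʂɔ]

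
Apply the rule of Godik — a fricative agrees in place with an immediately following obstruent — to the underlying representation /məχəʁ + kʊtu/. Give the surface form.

[məχəɣkʊtu]

/ʁ/ is a voiced uvular fricative. The following trigger /k/ is velar, so /ʁ/ must become velar as well.
A voiced velar fricative is [ɣ], so the surface segment is [ɣ].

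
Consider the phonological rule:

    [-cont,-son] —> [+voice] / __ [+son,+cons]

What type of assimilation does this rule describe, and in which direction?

regressive voicing assimilation

The target ([-cont,-son], stops) acquires [+voice] next to a sonorant consonant ([+son,+cons]) — it takes on the voicing of its neighbour, so the feature that spreads is voicing.
Since the environment is written after the underscore, the trigger follows the target; the direction is regressive.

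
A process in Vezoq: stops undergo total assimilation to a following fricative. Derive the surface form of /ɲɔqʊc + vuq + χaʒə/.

[ɲɔqʊvvuχχaʒə]

/c/ is the segment targeted by the rule; it sits immediately before /v/, so it assimilates completely and surfaces as [v].
The same rule applies at the second boundary: /q/ → [χ] next to /χ/.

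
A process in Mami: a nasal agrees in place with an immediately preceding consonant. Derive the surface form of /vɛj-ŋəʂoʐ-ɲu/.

[vɛjɲəʂoʐɳu]

/ŋ/ is a voiced velar nasal. The preceding trigger /j/ is palatal, so /ŋ/ must become palatal as well.
The voiced palatal nasal is [ɲ], so /ŋ/ → [ɲ].
The same rule applies at the second boundary: /ɲ/ → [ɳ] next to /ʐ/.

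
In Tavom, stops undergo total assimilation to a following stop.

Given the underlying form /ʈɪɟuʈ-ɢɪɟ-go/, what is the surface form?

[ʈɪɟuɢɢɪggo]

/ʈ/ is the segment targeted by the rule; it sits immediately before /ɢ/, so it assimilates completely and surfaces as [ɢ].
At the second juncture, /ɟ/ likewise becomes [g] adjacent to /g/.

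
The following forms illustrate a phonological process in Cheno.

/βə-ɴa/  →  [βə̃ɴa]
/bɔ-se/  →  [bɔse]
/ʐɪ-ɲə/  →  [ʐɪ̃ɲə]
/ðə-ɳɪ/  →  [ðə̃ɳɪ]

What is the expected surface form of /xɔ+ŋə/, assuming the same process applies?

[xɔ̃ŋə]

The data show regressive nasality assimilation (vowel nasalisation): /ə/ → [ə̃] before /ɴ/; /ɪ/ → [ɪ̃] before /ɲ/; /ə/ → [ə̃] before /ɳ/ — a vowel is nasalised by an immediately following nasal consonant.
No change occurs in [bɔse] because the vowel at the boundary is adjacent to an oral consonant, not a nasal (/ɔ/ next to /s/).
The vowel /ɔ/ is adjacent to the following nasal /ŋ/, so it acquires [+nasal] and surfaces as [ɔ̃].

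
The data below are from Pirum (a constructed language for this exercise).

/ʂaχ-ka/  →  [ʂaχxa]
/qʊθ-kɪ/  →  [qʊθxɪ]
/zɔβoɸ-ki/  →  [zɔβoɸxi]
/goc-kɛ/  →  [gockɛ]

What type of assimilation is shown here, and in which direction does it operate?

progressive manner assimilation

The segment that alternates is /k/, which surfaces as [x] when adjacent to /χ/.
The change stop → fricative matches the manner of the preceding /χ/, identifying this as manner assimilation.
Place and voice are unchanged, so the assimilation is partial, not total.
The other alternating forms pattern the same way: /k/ → [x] after /θ/ (stop → fricative, matching a fricative); /k/ → [x] after /ɸ/ (stop → fricative, matching a fricative) — only manner changes, and always toward the preceding segment.
No alternation appears in [gockɛ]: there the adjacent consonants already agree in manner (/k/ and /c/ are both stops), so this form is consistent with the same rule.
Since the segment that changes follows the conditioning segment, the assimilation is progressive.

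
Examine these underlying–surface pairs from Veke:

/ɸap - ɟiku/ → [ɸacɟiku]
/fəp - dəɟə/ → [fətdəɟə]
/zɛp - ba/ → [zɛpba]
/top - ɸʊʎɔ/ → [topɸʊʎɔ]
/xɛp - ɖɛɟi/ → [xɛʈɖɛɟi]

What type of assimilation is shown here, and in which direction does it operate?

regressive place assimilation

Underlying /p/ is realised as [c] next to /ɟ/; /ɟ/ itself does not change.
/p/ is bilabial while /ɟ/ is palatal; the output [c] is palatal, matching the trigger — so the feature that spreads is place.
Manner and voice are unchanged, so the assimilation is partial, not total.
Checking the remaining alternations: /p/ → [t] before /d/ (bilabial → alveolar, matching alveolar); /p/ → [ʈ] before /ɖ/ (bilabial → retroflex, matching retroflex) — only place changes, and always toward the following segment.
Nothing changes in [zɛpba], [topɸʊʎɔ]: there the adjacent consonants already agree in place (/p/ and /b/ are both bilabial; /p/ and /ɸ/ are both bilabial), so these forms are consistent with the same rule.
The trigger is the following segment, so the direction is regressive (anticipatory).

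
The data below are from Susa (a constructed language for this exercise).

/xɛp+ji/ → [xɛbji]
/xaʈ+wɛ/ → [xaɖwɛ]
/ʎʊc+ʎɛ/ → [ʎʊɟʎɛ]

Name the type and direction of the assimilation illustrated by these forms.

The segment that alternates is /p/, which surfaces as [b] when adjacent to /j/.
The change voiceless → voiced matches the voicing of the following /j/, identifying this as voicing assimilation.
Place and manner are unchanged, so the assimilation is partial, not total.
The other alternating forms pattern the same way: /ʈ/ → [ɖ] before /w/ (voiceless → voiced, matching voiced); /c/ → [ɟ] before /ʎ/ (voiceless → voiced, matching voiced) — only voicing changes, and always toward the following segment.
The trigger is the following segment, so the direction is regressive (anticipatory).

regressive voicing assimilation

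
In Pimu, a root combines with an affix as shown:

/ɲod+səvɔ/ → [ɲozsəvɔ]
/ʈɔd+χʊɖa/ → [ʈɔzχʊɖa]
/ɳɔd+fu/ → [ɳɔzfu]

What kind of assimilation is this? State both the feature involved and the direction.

Comparing underlying and surface forms, /d/ → [z] is the alternation; the neighbouring /s/ is constant.
/d/ is a stop while /s/ is a fricative; the output [z] is a fricative, matching the trigger — so the feature that spreads is manner.
Place and voice are unchanged, so the assimilation is partial, not total.
The other alternating forms pattern the same way: /d/ → [z] before /χ/ (stop → fricative, matching a fricative); /d/ → [z] before /f/ (stop → fricative, matching a fricative) — only manner changes, and always toward the following segment.
The trigger is the following segment, so the direction is regressive (anticipatory).

regressive manner assimilation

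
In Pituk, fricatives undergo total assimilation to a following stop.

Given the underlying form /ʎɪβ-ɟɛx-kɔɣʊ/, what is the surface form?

[ʎɪɟɟɛkkɔɣʊ]

/β/ is the segment targeted by the rule; it sits immediately before /ɟ/, so it assimilates completely and surfaces as [ɟ].
The same rule applies at the second boundary: /x/ → [k] next to /k/.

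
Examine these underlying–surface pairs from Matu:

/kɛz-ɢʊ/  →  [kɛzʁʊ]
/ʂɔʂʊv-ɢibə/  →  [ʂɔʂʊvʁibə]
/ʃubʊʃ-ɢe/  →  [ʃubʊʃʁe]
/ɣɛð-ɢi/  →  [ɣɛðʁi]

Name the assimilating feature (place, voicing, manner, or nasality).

manner

The segment that alternates is /ɢ/, which surfaces as [ʁ] when adjacent to /z/.
/ɢ/ is a stop while /z/ is a fricative; the output [ʁ] is a fricative, matching the trigger — so the feature that spreads is manner.
The same holds elsewhere in the data: /ɢ/ → [ʁ] after /v/ (stop → fricative, matching a fricative); /ɢ/ → [ʁ] after /ʃ/ (stop → fricative, matching a fricative); /ɢ/ → [ʁ] after /ð/ (stop → fricative, matching a fricative) — only manner changes, and always toward the preceding segment.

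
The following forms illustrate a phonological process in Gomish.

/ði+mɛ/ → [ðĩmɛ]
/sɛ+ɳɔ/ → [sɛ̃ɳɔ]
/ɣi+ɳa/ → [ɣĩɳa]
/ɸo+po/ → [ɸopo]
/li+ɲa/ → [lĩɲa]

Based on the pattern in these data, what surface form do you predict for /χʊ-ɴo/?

[χʊ̃ɴo]

The data show regressive nasality assimilation (vowel nasalisation): /i/ → [ĩ] before /m/; /ɛ/ → [ɛ̃] before /ɳ/; /i/ → [ĩ] before /ɳ/; /i/ → [ĩ] before /ɲ/ — a vowel is nasalised by an immediately following nasal consonant.
No change occurs in [ɸopo] because the vowel at the boundary is adjacent to an oral consonant, not a nasal (/o/ next to /p/).
/ʊ/ sits next to the nasal /ɴ/ and is therefore nasalised to [ʊ̃].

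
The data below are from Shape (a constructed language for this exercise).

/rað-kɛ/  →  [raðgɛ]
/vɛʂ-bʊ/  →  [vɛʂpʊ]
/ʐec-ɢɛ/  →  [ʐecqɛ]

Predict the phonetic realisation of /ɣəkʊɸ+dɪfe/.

[ɣəkʊɸtɪfe]

The data show progressive voicing assimilation: /k/ → [g] after /ð/; /b/ → [p] after /ʂ/; /ɢ/ → [q] after /c/. In each pair only voicing changes, matching the preceding consonant, while place and manner stay constant.
The rule targets /d/ (voiced alveolar stop), which sits after the trigger /ɸ/ (voiceless).
The voiceless alveolar stop is [t], so /d/ → [t].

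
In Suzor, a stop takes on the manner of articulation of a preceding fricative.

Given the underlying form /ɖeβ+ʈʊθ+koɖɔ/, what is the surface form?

/ʈ/ is a voiceless retroflex stop. The preceding trigger /β/ is a fricative, so /ʈ/ must become a fricative as well.
The voiceless retroflex fricative is [ʂ], so /ʈ/ → [ʂ].
The same rule applies at the second boundary: /k/ → [x] next to /θ/.

[ɖeβʂʊθxoɖɔ]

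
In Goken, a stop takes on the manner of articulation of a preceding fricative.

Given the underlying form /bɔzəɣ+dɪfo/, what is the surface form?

The rule targets /d/ (voiced alveolar stop), which sits after the trigger /ɣ/ (fricative).
Changing only its manner to fricative gives [z] — the voiced alveolar fricative.

[bɔzəɣzɪfo]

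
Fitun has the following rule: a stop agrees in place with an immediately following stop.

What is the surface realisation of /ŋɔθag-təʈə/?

[ŋɔθadtəʈə]

The rule targets /g/ (voiced velar stop), which sits before the trigger /t/ (alveolar).
A voiced alveolar stop is [d], so the surface segment is [d].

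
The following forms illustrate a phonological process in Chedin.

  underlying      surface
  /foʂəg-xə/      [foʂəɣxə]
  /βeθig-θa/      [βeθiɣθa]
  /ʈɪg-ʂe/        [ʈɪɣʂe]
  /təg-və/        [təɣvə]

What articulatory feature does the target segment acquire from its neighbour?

manner

Underlying /g/ is realised as [ɣ] next to /x/; /x/ itself does not change.
/g/ is a stop while /x/ is a fricative; the output [ɣ] is a fricative, matching the trigger — so the feature that spreads is manner.
Checking the remaining alternations: /g/ → [ɣ] before /θ/ (stop → fricative, matching a fricative); /g/ → [ɣ] before /ʂ/ (stop → fricative, matching a fricative); /g/ → [ɣ] before /v/ (stop → fricative, matching a fricative) — only manner changes, and always toward the following segment.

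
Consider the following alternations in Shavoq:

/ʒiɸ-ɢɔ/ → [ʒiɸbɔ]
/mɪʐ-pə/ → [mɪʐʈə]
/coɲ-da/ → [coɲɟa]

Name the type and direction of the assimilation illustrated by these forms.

progressive place assimilation

Underlying /ɢ/ is realised as [b] next to /ɸ/; /ɸ/ itself does not change.
/ɢ/ is uvular while /ɸ/ is bilabial; the output [b] is bilabial, matching the trigger — so the feature that spreads is place.
Manner and voice are unchanged, so the assimilation is partial, not total.
The same holds elsewhere in the data: /p/ → [ʈ] after /ʐ/ (bilabial → retroflex, matching retroflex); /d/ → [ɟ] after /ɲ/ (alveolar → palatal, matching palatal) — only place changes, and always toward the preceding segment.
The trigger is the preceding segment, so the direction is progressive (perseverative).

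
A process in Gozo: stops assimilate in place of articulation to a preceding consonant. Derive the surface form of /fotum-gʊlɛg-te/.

[fotumbʊlɛgke]

/g/ is a voiced velar stop. The preceding trigger /m/ is bilabial, so /g/ must become bilabial as well.
A voiced bilabial stop is [b], so the surface segment is [b].
At the second juncture, /t/ likewise becomes [k] adjacent to /g/.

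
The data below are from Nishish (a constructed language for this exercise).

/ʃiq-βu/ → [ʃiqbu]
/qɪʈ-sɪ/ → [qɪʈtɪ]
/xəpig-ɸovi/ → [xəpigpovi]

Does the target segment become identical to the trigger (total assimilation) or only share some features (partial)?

partial assimilation

The segment that alternates is /β/, which surfaces as [b] when adjacent to /q/.
The change fricative → stop matches the manner of the preceding /q/, identifying this as manner assimilation.
Place and voice are unchanged, so the assimilation is partial, not total.
The same holds elsewhere in the data: /s/ → [t] after /ʈ/ (fricative → stop, matching a stop); /ɸ/ → [p] after /g/ (fricative → stop, matching a stop) — only manner changes, and always toward the preceding segment.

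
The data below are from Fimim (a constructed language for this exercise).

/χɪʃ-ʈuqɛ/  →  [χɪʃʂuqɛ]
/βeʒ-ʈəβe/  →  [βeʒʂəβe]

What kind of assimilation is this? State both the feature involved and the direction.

Comparing underlying and surface forms, /ʈ/ → [ʂ] is the alternation; the neighbouring /ʃ/ is constant.
/ʈ/ is a stop while /ʃ/ is a fricative; the output [ʂ] is a fricative, matching the trigger — so the feature that spreads is manner.
Place and voice are unchanged, so the assimilation is partial, not total.
The other alternating form patterns the same way: /ʈ/ → [ʂ] after /ʒ/ (stop → fricative, matching a fricative) — only manner changes, and always toward the preceding segment.
The trigger is the preceding segment, so the direction is progressive (perseverative).

progressive manner assimilation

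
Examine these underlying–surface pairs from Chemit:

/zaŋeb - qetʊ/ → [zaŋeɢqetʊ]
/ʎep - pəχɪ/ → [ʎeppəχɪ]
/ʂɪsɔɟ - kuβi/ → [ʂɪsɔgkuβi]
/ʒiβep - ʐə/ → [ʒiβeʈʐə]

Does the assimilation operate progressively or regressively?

Comparing underlying and surface forms, /b/ → [ɢ] is the alternation; the neighbouring /q/ is constant.
The change bilabial → uvular matches the place of the following /q/, identifying this as place assimilation.
The same holds elsewhere in the data: /ɟ/ → [g] before /k/ (palatal → velar, matching velar); /p/ → [ʈ] before /ʐ/ (bilabial → retroflex, matching retroflex) — only place changes, and always toward the following segment.
No alternation appears in [ʎeppəχɪ]: there the adjacent consonants already agree in place (/p/ and /p/ are both bilabial), so this form is consistent with the same rule.
Since the segment that changes precedes the conditioning segment, the assimilation is regressive.

regressive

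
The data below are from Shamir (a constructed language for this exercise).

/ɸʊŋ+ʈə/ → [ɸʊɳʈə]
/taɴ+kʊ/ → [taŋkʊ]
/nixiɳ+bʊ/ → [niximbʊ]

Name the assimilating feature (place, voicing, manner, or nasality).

Comparing underlying and surface forms, /ŋ/ → [ɳ] is the alternation; the neighbouring /ʈ/ is constant.
/ŋ/ is velar while /ʈ/ is retroflex; the output [ɳ] is retroflex, matching the trigger — so the feature that spreads is place.
The other alternating forms pattern the same way: /ɴ/ → [ŋ] before /k/ (uvular → velar, matching velar); /ɳ/ → [m] before /b/ (retroflex → bilabial, matching bilabial) — only place changes, and always toward the following segment.

place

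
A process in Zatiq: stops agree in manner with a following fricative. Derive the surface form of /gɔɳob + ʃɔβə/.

The rule targets /b/ (voiced bilabial stop), which sits before the trigger /ʃ/ (fricative).
A voiced bilabial fricative is [β], so the surface segment is [β].

[gɔɳoβʃɔβə]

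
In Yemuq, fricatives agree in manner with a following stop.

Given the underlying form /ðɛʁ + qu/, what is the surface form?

[ðɛɢqu]

The rule targets /ʁ/ (voiced uvular fricative), which sits before the trigger /q/ (stop).
Changing only its manner to stop gives [ɢ] — the voiced uvular stop.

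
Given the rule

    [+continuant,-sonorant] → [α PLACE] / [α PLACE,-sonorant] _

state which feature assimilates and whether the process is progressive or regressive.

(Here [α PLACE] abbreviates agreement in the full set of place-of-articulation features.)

progressive place assimilation

The shared variable α links the value of the place features (abbreviated [PLACE]) on the target to the same value on the neighbouring segment, so place is the feature that assimilates.
The conditioning segment sits to the left of the focus bar, meaning the trigger precedes the segment that changes — progressive assimilation.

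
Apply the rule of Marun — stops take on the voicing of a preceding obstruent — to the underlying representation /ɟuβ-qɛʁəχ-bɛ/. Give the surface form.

The rule targets /q/ (voiceless uvular stop), which sits after the trigger /β/ (voiced).
Changing only its voicing to voiced gives [ɢ] — the voiced uvular stop.
The same rule applies at the second boundary: /b/ → [p] next to /χ/.

[ɟuβɢɛʁəχpɛ]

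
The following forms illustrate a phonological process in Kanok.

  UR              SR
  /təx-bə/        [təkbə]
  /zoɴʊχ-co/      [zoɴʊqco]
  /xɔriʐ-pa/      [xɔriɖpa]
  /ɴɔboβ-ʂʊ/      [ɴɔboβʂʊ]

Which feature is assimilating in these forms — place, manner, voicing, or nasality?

Underlying /x/ is realised as [k] next to /b/; /b/ itself does not change.
/x/ is a fricative while /b/ is a stop; the output [k] is a stop, matching the trigger — so the feature that spreads is manner.
The same holds elsewhere in the data: /χ/ → [q] before /c/ (fricative → stop, matching a stop); /ʐ/ → [ɖ] before /p/ (fricative → stop, matching a stop) — only manner changes, and always toward the following segment.
Nothing changes in [ɴɔboβʂʊ]: there the adjacent consonants already agree in manner (/β/ and /ʂ/ are both fricatives), so this form is consistent with the same rule.

manner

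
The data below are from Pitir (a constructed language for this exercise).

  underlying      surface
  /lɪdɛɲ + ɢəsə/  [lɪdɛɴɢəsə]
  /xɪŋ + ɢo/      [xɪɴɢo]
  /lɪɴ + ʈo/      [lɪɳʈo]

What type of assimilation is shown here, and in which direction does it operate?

Underlying /ɲ/ is realised as [ɴ] next to /ɢ/; /ɢ/ itself does not change.
/ɲ/ is palatal while /ɢ/ is uvular; the output [ɴ] is uvular, matching the trigger — so the feature that spreads is place.
Manner and voice are unchanged, so the assimilation is partial, not total.
The same holds elsewhere in the data: /ŋ/ → [ɴ] before /ɢ/ (velar → uvular, matching uvular); /ɴ/ → [ɳ] before /ʈ/ (uvular → retroflex, matching retroflex) — only place changes, and always toward the following segment.
The trigger is the following segment, so the direction is regressive (anticipatory).

regressive place assimilation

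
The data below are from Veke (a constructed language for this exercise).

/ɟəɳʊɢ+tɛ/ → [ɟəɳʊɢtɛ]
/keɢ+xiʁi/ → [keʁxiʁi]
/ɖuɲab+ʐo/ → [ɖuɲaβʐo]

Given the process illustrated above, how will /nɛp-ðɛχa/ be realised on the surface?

[nɛɸðɛχa]

The data show regressive manner assimilation: /ɢ/ → [ʁ] before /x/; /b/ → [β] before /ʐ/. In each pair only manner changes, matching the following consonant, while place and voice stay constant.
Nothing changes in [ɟəɳʊɢtɛ]: there the adjacent consonants already agree in manner (/ɢ/ and /t/ are both stops), so this form is consistent with the same rule.
The rule targets /p/ (voiceless bilabial stop), which sits before the trigger /ð/ (fricative).
A voiceless bilabial fricative is [ɸ], so the surface segment is [ɸ].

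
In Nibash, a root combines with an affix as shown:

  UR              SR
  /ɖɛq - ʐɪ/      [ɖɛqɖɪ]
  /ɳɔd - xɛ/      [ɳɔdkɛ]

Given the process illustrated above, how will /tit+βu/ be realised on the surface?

[titbu]

The data show progressive manner assimilation: /ʐ/ → [ɖ] after /q/; /x/ → [k] after /d/. In each pair only manner changes, matching the preceding consonant, while place and voice stay constant.
The rule targets /β/ (voiced bilabial fricative), which sits after the trigger /t/ (stop).
The voiced bilabial stop is [b], so /β/ → [b].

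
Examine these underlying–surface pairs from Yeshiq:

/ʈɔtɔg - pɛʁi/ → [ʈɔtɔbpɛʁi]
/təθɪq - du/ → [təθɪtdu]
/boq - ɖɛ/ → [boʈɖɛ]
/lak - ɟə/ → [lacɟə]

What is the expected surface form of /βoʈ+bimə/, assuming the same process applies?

The data show regressive place assimilation: /g/ → [b] before /p/; /q/ → [t] before /d/; /q/ → [ʈ] before /ɖ/; /k/ → [c] before /ɟ/. In each pair only place changes, matching the following consonant, while manner and voice stay constant.
/ʈ/ is a voiceless retroflex stop. The following trigger /b/ is bilabial, so /ʈ/ must become bilabial as well.
The voiceless bilabial stop is [p], so /ʈ/ → [p].

[βopbimə]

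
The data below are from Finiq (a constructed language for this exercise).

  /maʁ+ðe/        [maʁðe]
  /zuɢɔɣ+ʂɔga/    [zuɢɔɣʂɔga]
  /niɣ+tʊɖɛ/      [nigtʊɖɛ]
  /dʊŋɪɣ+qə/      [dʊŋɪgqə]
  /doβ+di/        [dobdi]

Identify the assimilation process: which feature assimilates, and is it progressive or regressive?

regressive manner assimilation

The segment that alternates is /ɣ/, which surfaces as [g] when adjacent to /t/.
The change fricative → stop matches the manner of the following /t/, identifying this as manner assimilation.
Place and voice are unchanged, so the assimilation is partial, not total.
The other alternating forms pattern the same way: /ɣ/ → [g] before /q/ (fricative → stop, matching a stop); /β/ → [b] before /d/ (fricative → stop, matching a stop) — only manner changes, and always toward the following segment.
Nothing changes in [maʁðe], [zuɢɔɣʂɔga]: there the adjacent consonants already agree in manner (/ʁ/ and /ð/ are both fricatives; /ɣ/ and /ʂ/ are both fricatives), so these forms are consistent with the same rule.
The trigger is the following segment, so the direction is regressive (anticipatory).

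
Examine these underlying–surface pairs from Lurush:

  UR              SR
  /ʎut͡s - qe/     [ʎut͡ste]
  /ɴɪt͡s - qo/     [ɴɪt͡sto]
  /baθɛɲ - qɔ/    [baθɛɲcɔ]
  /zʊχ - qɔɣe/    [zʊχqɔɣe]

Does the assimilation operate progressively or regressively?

Comparing underlying and surface forms, /q/ → [t] is the alternation; the neighbouring /t͡s/ is constant.
/q/ is uvular while /t͡s/ is alveolar; the output [t] is alveolar, matching the trigger — so the feature that spreads is place.
The same holds elsewhere in the data: /q/ → [c] after /ɲ/ (uvular → palatal, matching palatal) — only place changes, and always toward the preceding segment.
Nothing changes in [zʊχqɔɣe]: there the adjacent consonants already agree in place (/q/ and /χ/ are both uvular), so this form is consistent with the same rule.
Since the segment that changes follows the conditioning segment, the assimilation is progressive.

progressive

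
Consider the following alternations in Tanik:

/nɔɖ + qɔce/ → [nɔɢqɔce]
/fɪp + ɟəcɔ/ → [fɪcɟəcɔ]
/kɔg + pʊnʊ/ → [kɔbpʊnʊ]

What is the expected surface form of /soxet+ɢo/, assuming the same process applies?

[soxeqɢo]

The data show regressive place assimilation: /ɖ/ → [ɢ] before /q/; /p/ → [c] before /ɟ/; /g/ → [b] before /p/. In each pair only place changes, matching the following consonant, while manner and voice stay constant.
The rule targets /t/ (voiceless alveolar stop), which sits before the trigger /ɢ/ (uvular).
Changing only its place to uvular gives [q] — the voiceless uvular stop.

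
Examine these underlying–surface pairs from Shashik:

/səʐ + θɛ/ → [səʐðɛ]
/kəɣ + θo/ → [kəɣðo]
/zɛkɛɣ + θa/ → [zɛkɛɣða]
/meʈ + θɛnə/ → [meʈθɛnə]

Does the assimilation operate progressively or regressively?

progressive

The segment that alternates is /θ/, which surfaces as [ð] when adjacent to /ʐ/.
The change voiceless → voiced matches the voicing of the preceding /ʐ/, identifying this as voicing assimilation.
The same holds elsewhere in the data: /θ/ → [ð] after /ɣ/ (voiceless → voiced, matching voiced) — only voicing changes, and always toward the preceding segment.
Nothing changes in [meʈθɛnə]: there the adjacent consonants already agree in voicing (/θ/ and /ʈ/ are both voiceless), so this form is consistent with the same rule.
Since the segment that changes follows the conditioning segment, the assimilation is progressive.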